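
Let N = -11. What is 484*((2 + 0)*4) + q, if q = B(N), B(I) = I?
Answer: 3861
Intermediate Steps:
q = -11
484*((2 + 0)*4) + q = 484*((2 + 0)*4) - 11 = 484*(2*4) - 11 = 484*8 - 11 = 3872 - 11 = 3861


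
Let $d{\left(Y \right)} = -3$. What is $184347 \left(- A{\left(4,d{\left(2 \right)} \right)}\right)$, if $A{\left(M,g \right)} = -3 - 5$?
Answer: $1474776$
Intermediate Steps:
$A{\left(M,g \right)} = -8$
$184347 \left(- A{\left(4,d{\left(2 \right)} \right)}\right) = 184347 \left(\left(-1\right) \left(-8\right)\right) = 184347 \cdot 8 = 1474776$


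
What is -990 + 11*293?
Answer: 2233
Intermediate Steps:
-990 + 11*293 = -990 + 3223 = 2233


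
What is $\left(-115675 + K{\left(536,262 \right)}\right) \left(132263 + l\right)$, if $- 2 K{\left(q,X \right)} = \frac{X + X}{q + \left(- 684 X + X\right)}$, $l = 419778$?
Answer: $- \frac{5696394181006004}{89205} \approx -6.3857 \cdot 10^{10}$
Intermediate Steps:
$K{\left(q,X \right)} = - \frac{X}{q - 683 X}$ ($K{\left(q,X \right)} = - \frac{\left(X + X\right) \frac{1}{q + \left(- 684 X + X\right)}}{2} = - \frac{2 X \frac{1}{q - 683 X}}{2} = - \frac{X}{q - 683 X}$)
$\left(-115675 + K{\left(536,262 \right)}\right) \left(132263 + l\right) = \left(-115675 + \frac{262}{\left(-1\right) 536 + 683 \cdot 262}\right) \left(132263 + 419778\right) = \left(-115675 + \frac{262}{-536 + 178946}\right) 552041 = \left(-115675 + \frac{262}{178410}\right) 552041 = \left(-115675 + 262 \cdot \frac{1}{178410}\right) 552041 = \left(-115675 + \frac{131}{89205}\right) 552041 = \left(- \frac{10318788244}{89205}\right) 552041 = - \frac{5696394181006004}{89205}$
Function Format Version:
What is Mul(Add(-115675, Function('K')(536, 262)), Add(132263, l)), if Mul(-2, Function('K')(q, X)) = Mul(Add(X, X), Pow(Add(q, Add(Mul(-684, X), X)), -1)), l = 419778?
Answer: Rational(-5696394181006004, 89205) ≈ -6.3857e+10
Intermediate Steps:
Function('K')(q, X) = Mul(-1, X, Pow(Add(q, Mul(-683, X)), -1)) (Function('K')(q, X) = Mul(Rational(-1, 2), Mul(Add(X, X), Pow(Add(q, Add(Mul(-684, X), X)), -1))) = Mul(Rational(-1, 2), Mul(Mul(2, X), Pow(Add(q, Mul(-683, X)), -1))) = Mul(Rational(-1, 2), Mul(2, X, Pow(Add(q, Mul(-683, X)), -1))) = Mul(-1, X, Pow(Add(q, Mul(-683, X)), -1)))
Mul(Add(-115675, Function('K')(536, 262)), Add(132263, l)) = Mul(Add(-115675, Mul(262, Pow(Add(Mul(-1, 536), Mul(683, 262)), -1))), Add(132263, 419778)) = Mul(Add(-115675, Mul(262, Pow(Add(-536, 178946), -1))), 552041) = Mul(Add(-115675, Mul(262, Pow(178410, -1))), 552041) = Mul(Add(-115675, Mul(262, Rational(1, 178410))), 552041) = Mul(Add(-115675, Rational(131, 89205)), 552041) = Mul(Rational(-10318788244, 89205), 552041) = Rational(-5696394181006004, 89205)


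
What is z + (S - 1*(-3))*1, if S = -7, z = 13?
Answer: 9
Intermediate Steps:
z + (S - 1*(-3))*1 = 13 + (-7 - 1*(-3))*1 = 13 + (-7 + 3)*1 = 13 - 4*1 = 13 - 4 = 9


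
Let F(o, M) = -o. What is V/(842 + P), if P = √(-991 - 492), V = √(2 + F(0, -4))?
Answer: 842*√2/710447 - I*√2966/710447 ≈ 0.0016761 - 7.6657e-5*I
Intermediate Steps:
V = √2 (V = √(2 - 1*0) = √(2 + 0) = √2 ≈ 1.4142)
P = I*√1483 (P = √(-1483) = I*√1483 ≈ 38.51*I)
V/(842 + P) = √2/(842 + I*√1483)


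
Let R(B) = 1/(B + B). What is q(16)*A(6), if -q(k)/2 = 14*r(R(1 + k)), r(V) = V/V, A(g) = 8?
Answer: -224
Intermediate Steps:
R(B) = 1/(2*B)
r(V) = 1
q(k) = -28
q(16)*A(6) = -28*8 = -224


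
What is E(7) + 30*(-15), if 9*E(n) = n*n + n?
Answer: -3994/9 ≈ -443.78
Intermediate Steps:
E(n) = n/9 + n²/9 (E(n) = (n*n + n)/9 = (n² + n)/9 = (n + n²)/9 = n/9 + n²/9)
E(7) + 30*(-15) = (⅑)*7*(1 + 7) + 30*(-15) = (⅑)*7*8 - 450 = 56/9 - 450 = -3994/9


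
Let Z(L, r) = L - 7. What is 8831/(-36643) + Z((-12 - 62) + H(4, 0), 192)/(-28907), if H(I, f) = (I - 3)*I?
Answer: -252456206/1059239201 ≈ -0.23834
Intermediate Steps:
H(I, f) = I*(-3 + I) (H(I, f) = (-3 + I)*I = I*(-3 + I))
Z(L, r) = -7 + L
8831/(-36643) + Z((-12 - 62) + H(4, 0), 192)/(-28907) = 8831/(-36643) + (-7 + ((-12 - 62) + 4*(-3 + 4)))/(-28907) = 8831*(-1/36643) + (-7 + (-74 + 4*1))*(-1/28907) = -8831/36643 + (-7 + (-74 + 4))*(-1/28907) = -8831/36643 + (-7 - 70)*(-1/28907) = -8831/36643 - 77*(-1/28907) = -8831/36643 + 77/28907 = -252456206/1059239201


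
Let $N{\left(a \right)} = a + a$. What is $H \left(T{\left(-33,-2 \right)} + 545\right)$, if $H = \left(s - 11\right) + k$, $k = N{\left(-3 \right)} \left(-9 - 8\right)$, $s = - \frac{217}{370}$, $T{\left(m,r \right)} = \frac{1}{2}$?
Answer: $\frac{36497223}{740} \approx 49321.0$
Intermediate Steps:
$N{\left(a \right)} = 2 a$
$T{\left(m,r \right)} = \frac{1}{2}$
$s = - \frac{217}{370}$ ($s = \left(-217\right) \frac{1}{370} = - \frac{217}{370} \approx -0.58649$)
$k = 102$ ($k = 2 \left(-3\right) \left(-9 - 8\right) = \left(-6\right) \left(-17\right) = 102$)
$H = \frac{33453}{370}$ ($H = \left(- \frac{217}{370} - 11\right) + 102 = - \frac{4287}{370} + 102 = \frac{33453}{370} \approx 90.414$)
$H \left(T{\left(-33,-2 \right)} + 545\right) = \frac{33453 \left(\frac{1}{2} + 545\right)}{370} = \frac{33453}{370} \cdot \frac{1091}{2} = \frac{36497223}{740}$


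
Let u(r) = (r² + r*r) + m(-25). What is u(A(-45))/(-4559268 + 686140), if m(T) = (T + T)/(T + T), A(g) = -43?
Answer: -3699/3873128 ≈ -0.00095504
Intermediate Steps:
m(T) = 1 (m(T) = (2*T)/((2*T)) = (2*T)*(1/(2*T)) = 1)
u(r) = 1 + 2*r² (u(r) = (r² + r*r) + 1 = (r² + r²) + 1 = 2*r² + 1 = 1 + 2*r²)
u(A(-45))/(-4559268 + 686140) = (1 + 2*(-43)²)/(-4559268 + 686140) = (1 + 2*1849)/(-3873128) = (1 + 3698)*(-1/3873128) = 3699*(-1/3873128) = -3699/3873128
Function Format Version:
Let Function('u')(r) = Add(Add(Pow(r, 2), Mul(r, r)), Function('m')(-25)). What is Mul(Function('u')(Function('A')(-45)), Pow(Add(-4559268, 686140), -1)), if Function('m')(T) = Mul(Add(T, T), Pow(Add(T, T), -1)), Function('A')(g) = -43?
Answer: Rational(-3699, 3873128) ≈ -0.00095504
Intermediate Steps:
Function('m')(T) = 1 (Function('m')(T) = Mul(Mul(2, T), Pow(Mul(2, T), -1)) = Mul(Mul(2, T), Mul(Rational(1, 2), Pow(T, -1))) = 1)
Function('u')(r) = Add(1, Mul(2, Pow(r, 2))) (Function('u')(r) = Add(Add(Pow(r, 2), Mul(r, r)), 1) = Add(Add(Pow(r, 2), Pow(r, 2)), 1) = Add(Mul(2, Pow(r, 2)), 1) = Add(1, Mul(2, Pow(r, 2))))
Mul(Function('u')(Function('A')(-45)), Pow(Add(-4559268, 686140), -1)) = Mul(Add(1, Mul(2, Pow(-43, 2))), Pow(Add(-4559268, 686140), -1)) = Mul(Add(1, Mul(2, 1849)), Pow(-3873128, -1)) = Mul(Add(1, 3698), Rational(-1, 3873128)) = Mul(3699, Rational(-1, 3873128)) = Rational(-3699, 3873128)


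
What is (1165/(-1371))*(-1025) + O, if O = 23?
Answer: 1225658/1371 ≈ 893.99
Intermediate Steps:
(1165/(-1371))*(-1025) + O = (1165/(-1371))*(-1025) + 23 = (1165*(-1/1371))*(-1025) + 23 = -1165/1371*(-1025) + 23 = 1194125/1371 + 23 = 1225658/1371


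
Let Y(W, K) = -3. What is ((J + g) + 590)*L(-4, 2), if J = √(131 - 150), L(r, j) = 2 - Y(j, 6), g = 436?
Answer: 5130 + 5*I*√19 ≈ 5130.0 + 21.794*I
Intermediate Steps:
L(r, j) = 5 (L(r, j) = 2 - 1*(-3) = 2 + 3 = 5)
J = I*√19 (J = √(-19) = I*√19 ≈ 4.3589*I)
((J + g) + 590)*L(-4, 2) = ((I*√19 + 436) + 590)*5 = ((436 + I*√19) + 590)*5 = (1026 + I*√19)*5 = 5130 + 5*I*√19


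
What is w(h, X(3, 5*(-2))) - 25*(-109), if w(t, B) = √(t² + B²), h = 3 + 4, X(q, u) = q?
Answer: 2725 + √58 ≈ 2732.6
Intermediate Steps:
h = 7
w(t, B) = √(B² + t²)
w(h, X(3, 5*(-2))) - 25*(-109) = √(3² + 7²) - 25*(-109) = √(9 + 49) + 2725 = √58 + 2725 = 2725 + √58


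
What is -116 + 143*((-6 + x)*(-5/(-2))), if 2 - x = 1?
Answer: -3807/2 ≈ -1903.5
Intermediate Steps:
x = 1 (x = 2 - 1*1 = 2 - 1 = 1)
-116 + 143*((-6 + x)*(-5/(-2))) = -116 + 143*((-6 + 1)*(-5/(-2))) = -116 + 143*(-(-25)*(-1)/2) = -116 + 143*(-5*5/2) = -116 + 143*(-25/2) = -116 - 3575/2 = -3807/2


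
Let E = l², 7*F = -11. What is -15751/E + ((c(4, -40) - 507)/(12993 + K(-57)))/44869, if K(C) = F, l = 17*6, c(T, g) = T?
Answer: -8033776258043/5306543111430 ≈ -1.5139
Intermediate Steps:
F = -11/7 (F = (⅐)*(-11) = -11/7 ≈ -1.5714)
l = 102
K(C) = -11/7
E = 10404 (E = 102² = 10404)
-15751/E + ((c(4, -40) - 507)/(12993 + K(-57)))/44869 = -15751/10404 + ((4 - 507)/(12993 - 11/7))/44869 = -15751*1/10404 - 503/90940/7*(1/44869) = -15751/10404 - 503*7/90940*(1/44869) = -15751/10404 - 3521/90940*1/44869 = -15751/10404 - 3521/4080386860 = -8033776258043/5306543111430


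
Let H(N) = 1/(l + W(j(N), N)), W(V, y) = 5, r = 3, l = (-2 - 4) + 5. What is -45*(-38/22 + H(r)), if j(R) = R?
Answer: 2925/44 ≈ 66.477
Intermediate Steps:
l = -1 (l = -6 + 5 = -1)
H(N) = 1/4 (H(N) = 1/(-1 + 5) = 1/4)
-45*(-38/22 + H(r)) = -45*(-38/22 + 1/4) = -45*(-38*1/22 + 1/4) = -45*(-19/11 + 1/4) = -45*(-65/44) = 2925/44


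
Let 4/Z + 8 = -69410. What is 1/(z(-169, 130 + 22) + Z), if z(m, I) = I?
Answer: 34709/5275766 ≈ 0.0065790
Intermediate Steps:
Z = -2/34709 (Z = 4/(-8 - 69410) = 4/(-69418) = 4*(-1/69418) = -2/34709 ≈ -5.7622e-5)
1/(z(-169, 130 + 22) + Z) = 1/((130 + 22) - 2/34709) = 1/(152 - 2/34709) = 1/(5275766/34709) = 34709/5275766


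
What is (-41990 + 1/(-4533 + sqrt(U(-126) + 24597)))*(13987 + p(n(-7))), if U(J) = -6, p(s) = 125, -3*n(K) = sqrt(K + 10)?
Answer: -2026910524420656/3420583 - 2352*sqrt(24591)/3420583 ≈ -5.9256e+8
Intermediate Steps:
n(K) = -sqrt(10 + K)/3 (n(K) = -sqrt(K + 10)/3 = -sqrt(10 + K)/3)
(-41990 + 1/(-4533 + sqrt(U(-126) + 24597)))*(13987 + p(n(-7))) = (-41990 + 1/(-4533 + sqrt(-6 + 24597)))*(13987 + 125) = (-41990 + 1/(-4533 + sqrt(24591)))*14112 = -592562880 + 14112/(-4533 + sqrt(24591))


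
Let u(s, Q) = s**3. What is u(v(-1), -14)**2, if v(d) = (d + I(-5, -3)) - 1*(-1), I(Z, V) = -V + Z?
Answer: 64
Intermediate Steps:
I(Z, V) = Z - V
v(d) = -1 + d (v(d) = (d + (-5 - 1*(-3))) - 1*(-1) = (d + (-5 + 3)) + 1 = (d - 2) + 1 = (-2 + d) + 1 = -1 + d)
u(v(-1), -14)**2 = ((-1 - 1)**3)**2 = ((-2)**3)**2 = (-8)**2 = 64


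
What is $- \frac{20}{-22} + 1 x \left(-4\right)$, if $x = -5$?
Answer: $\frac{230}{11} \approx 20.909$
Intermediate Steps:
$- \frac{20}{-22} + 1 x \left(-4\right) = - \frac{20}{-22} + 1 \left(\left(-5\right) \left(-4\right)\right) = \left(-20\right) \left(- \frac{1}{22}\right) + 1 \cdot 20 = \frac{10}{11} + 20 = \frac{230}{11}$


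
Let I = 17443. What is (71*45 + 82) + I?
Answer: 20720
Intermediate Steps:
(71*45 + 82) + I = (71*45 + 82) + 17443 = (3195 + 82) + 17443 = 3277 + 17443 = 20720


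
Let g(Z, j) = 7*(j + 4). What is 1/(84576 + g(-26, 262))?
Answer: 1/86438 ≈ 1.1569e-5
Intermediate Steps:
g(Z, j) = 28 + 7*j (g(Z, j) = 7*(4 + j) = 28 + 7*j)
1/(84576 + g(-26, 262)) = 1/(84576 + (28 + 7*262)) = 1/(84576 + (28 + 1834)) = 1/(84576 + 1862) = 1/86438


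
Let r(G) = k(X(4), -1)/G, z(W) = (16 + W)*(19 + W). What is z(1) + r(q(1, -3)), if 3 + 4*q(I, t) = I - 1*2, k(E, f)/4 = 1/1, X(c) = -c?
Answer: 336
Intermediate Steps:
k(E, f) = 4 (k(E, f) = 4/1 = 4*1 = 4)
q(I, t) = -5/4 + I/4 (q(I, t) = -¾ + (I - 1*2)/4 = -¾ + (I - 2)/4 = -¾ + (-2 + I)/4 = -¾ + (-½ + I/4) = -5/4 + I/4)
r(G) = 4/G
z(1) + r(q(1, -3)) = (304 + 1² + 35*1) + 4/(-5/4 + (¼)*1) = (304 + 1 + 35) + 4/(-5/4 + ¼) = 340 + 4/(-1) = 340 + 4*(-1) = 340 - 4 = 336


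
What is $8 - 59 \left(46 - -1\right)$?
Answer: $-2765$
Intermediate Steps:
$8 - 59 \left(46 - -1\right) = 8 - 59 \left(46 + 1\right) = 8 - 2773 = -2765$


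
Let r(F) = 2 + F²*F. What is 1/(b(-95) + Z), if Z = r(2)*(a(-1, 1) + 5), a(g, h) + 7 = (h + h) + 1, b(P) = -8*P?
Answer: 1/770 ≈ 0.0012987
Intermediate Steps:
a(g, h) = -6 + 2*h (a(g, h) = -7 + ((h + h) + 1) = -7 + (2*h + 1) = -7 + (1 + 2*h) = -6 + 2*h)
r(F) = 2 + F³
Z = 10 (Z = (2 + 2³)*((-6 + 2*1) + 5) = (2 + 8)*((-6 + 2) + 5) = 10*(-4 + 5) = 10*1 = 10)
1/(b(-95) + Z) = 1/(-8*(-95) + 10) = 1/(760 + 10) = 1/770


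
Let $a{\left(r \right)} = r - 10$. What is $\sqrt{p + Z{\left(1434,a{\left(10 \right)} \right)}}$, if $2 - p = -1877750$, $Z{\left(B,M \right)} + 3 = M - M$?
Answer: $\sqrt{1877749} \approx 1370.3$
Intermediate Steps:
$a{\left(r \right)} = -10 + r$
$Z{\left(B,M \right)} = -3$ ($Z{\left(B,M \right)} = -3 + \left(M - M\right) = -3 + 0 = -3$)
$p = 1877752$ ($p = 2 - -1877750 = 2 + 1877750 = 1877752$)
$\sqrt{p + Z{\left(1434,a{\left(10 \right)} \right)}} = \sqrt{1877752 - 3} = \sqrt{1877749}$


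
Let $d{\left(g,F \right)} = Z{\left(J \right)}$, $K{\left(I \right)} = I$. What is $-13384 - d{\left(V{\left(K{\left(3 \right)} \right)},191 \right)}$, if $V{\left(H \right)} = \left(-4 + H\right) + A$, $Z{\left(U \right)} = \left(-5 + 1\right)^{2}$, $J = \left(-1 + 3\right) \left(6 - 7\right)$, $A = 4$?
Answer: $-13400$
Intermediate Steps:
$J = -2$ ($J = 2 \left(-1\right) = -2$)
$Z{\left(U \right)} = 16$ ($Z{\left(U \right)} = \left(-4\right)^{2} = 16$)
$V{\left(H \right)} = H$ ($V{\left(H \right)} = \left(-4 + H\right) + 4 = H$)
$d{\left(g,F \right)} = 16$
$-13384 - d{\left(V{\left(K{\left(3 \right)} \right)},191 \right)} = -13384 - 16 = -13400$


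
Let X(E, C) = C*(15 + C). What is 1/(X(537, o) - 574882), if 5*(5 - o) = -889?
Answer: -25/13468104 ≈ -1.8562e-6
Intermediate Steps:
o = 914/5 (o = 5 - ⅕*(-889) = 5 + 889/5 = 914/5 ≈ 182.80)
1/(X(537, o) - 574882) = 1/(914*(15 + 914/5)/5 - 574882) = 1/((914/5)*(989/5) - 574882) = 1/(903946/25 - 574882) = 1/(-13468104/25) = -25/13468104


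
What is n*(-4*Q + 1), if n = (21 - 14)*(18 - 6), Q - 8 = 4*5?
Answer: -9324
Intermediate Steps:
Q = 28 (Q = 8 + 4*5 = 8 + 20 = 28)
n = 84 (n = 7*12 = 84)
n*(-4*Q + 1) = 84*(-4*28 + 1) = 84*(-112 + 1) = 84*(-111) = -9324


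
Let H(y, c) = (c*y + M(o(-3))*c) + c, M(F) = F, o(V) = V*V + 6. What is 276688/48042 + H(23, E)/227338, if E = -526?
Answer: 15479040739/2730443049 ≈ 5.6691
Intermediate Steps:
o(V) = 6 + V² (o(V) = V² + 6 = 6 + V²)
H(y, c) = 16*c + c*y (H(y, c) = (c*y + (6 + (-3)²)*c) + c = (c*y + (6 + 9)*c) + c = (c*y + 15*c) + c = (15*c + c*y) + c = 16*c + c*y)
276688/48042 + H(23, E)/227338 = 276688/48042 - 526*(16 + 23)/227338 = 276688*(1/48042) - 526*39*(1/227338) = 138344/24021 - 20514*1/227338 = 138344/24021 - 10257/113669 = 15479040739/2730443049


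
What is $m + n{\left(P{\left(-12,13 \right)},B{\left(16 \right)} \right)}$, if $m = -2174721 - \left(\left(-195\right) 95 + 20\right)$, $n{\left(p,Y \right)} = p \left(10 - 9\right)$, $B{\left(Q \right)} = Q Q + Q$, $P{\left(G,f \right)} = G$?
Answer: $-2156228$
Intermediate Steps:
$B{\left(Q \right)} = Q + Q^{2}$ ($B{\left(Q \right)} = Q^{2} + Q = Q + Q^{2}$)
$n{\left(p,Y \right)} = p$ ($n{\left(p,Y \right)} = p 1 = p$)
$m = -2156216$ ($m = -2174721 - \left(-18525 + 20\right) = -2174721 - -18505 = -2174721 + 18505 = -2156216$)
$m + n{\left(P{\left(-12,13 \right)},B{\left(16 \right)} \right)} = -2156216 - 12 = -2156228$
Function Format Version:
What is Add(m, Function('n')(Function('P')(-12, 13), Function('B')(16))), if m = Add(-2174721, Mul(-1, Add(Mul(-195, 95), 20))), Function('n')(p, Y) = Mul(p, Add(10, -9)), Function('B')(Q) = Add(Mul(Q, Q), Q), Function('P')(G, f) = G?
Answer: -2156228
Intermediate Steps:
Function('B')(Q) = Add(Q, Pow(Q, 2)) (Function('B')(Q) = Add(Pow(Q, 2), Q) = Add(Q, Pow(Q, 2)))
Function('n')(p, Y) = p (Function('n')(p, Y) = Mul(p, 1) = p)
m = -2156216 (m = Add(-2174721, Mul(-1, Add(-18525, 20))) = Add(-2174721, Mul(-1, -18505)) = Add(-2174721, 18505) = -2156216)
Add(m, Function('n')(Function('P')(-12, 13), Function('B')(16))) = Add(-2156216, -12) = -2156228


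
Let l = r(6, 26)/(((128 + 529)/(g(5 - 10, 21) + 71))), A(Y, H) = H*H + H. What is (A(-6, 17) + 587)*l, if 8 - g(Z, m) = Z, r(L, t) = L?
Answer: 50008/73 ≈ 685.04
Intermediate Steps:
A(Y, H) = H + H² (A(Y, H) = H² + H = H + H²)
g(Z, m) = 8 - Z
l = 56/73 (l = 6/(((128 + 529)/((8 - (5 - 10)) + 71))) = 6/((657/((8 - 1*(-5)) + 71))) = 6/((657/((8 + 5) + 71))) = 6/((657/(13 + 71))) = 6/((657/84)) = 6/((657*(1/84))) = 6/(219/28) = 6*(28/219) = 56/73 ≈ 0.76712)
(A(-6, 17) + 587)*l = (17*(1 + 17) + 587)*(56/73) = (17*18 + 587)*(56/73) = (306 + 587)*(56/73) = 893*(56/73) = 50008/73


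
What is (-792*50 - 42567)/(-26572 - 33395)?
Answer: 27389/19989 ≈ 1.3702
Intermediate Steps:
(-792*50 - 42567)/(-26572 - 33395) = (-39600 - 42567)/(-59967) = -82167*(-1/59967) = 27389/19989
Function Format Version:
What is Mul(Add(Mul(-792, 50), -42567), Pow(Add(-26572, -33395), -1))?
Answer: Rational(27389, 19989) ≈ 1.3702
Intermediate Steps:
Mul(Add(Mul(-792, 50), -42567), Pow(Add(-26572, -33395), -1)) = Mul(Add(-39600, -42567), Pow(-59967, -1)) = Mul(-82167, Rational(-1, 59967)) = Rational(27389, 19989)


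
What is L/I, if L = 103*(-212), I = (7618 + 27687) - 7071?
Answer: -10918/14117 ≈ -0.77339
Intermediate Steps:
I = 28234 (I = 35305 - 7071 = 28234)
L = -21836
L/I = -21836/28234 = -21836*1/28234 = -10918/14117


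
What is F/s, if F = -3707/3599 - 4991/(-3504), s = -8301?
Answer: -4973281/104683047696 ≈ -4.7508e-5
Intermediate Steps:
F = 4973281/12610896 (F = -3707*1/3599 - 4991*(-1/3504) = -3707/3599 + 4991/3504 = 4973281/12610896 ≈ 0.39436)
F/s = (4973281/12610896)/(-8301) = (4973281/12610896)*(-1/8301) = -4973281/104683047696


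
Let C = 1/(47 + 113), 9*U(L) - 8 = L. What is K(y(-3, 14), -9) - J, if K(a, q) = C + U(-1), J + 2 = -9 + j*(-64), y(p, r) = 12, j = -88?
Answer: -8093111/1440 ≈ -5620.2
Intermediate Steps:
U(L) = 8/9 + L/9
C = 1/160 ≈ 0.0062500
J = 5621 (J = -2 + (-9 - 88*(-64)) = -2 + (-9 + 5632) = -2 + 5623 = 5621)
K(a, q) = 1129/1440 (K(a, q) = 1/160 + (8/9 + (1/9)*(-1)) = 1/160 + (8/9 - 1/9) = 1/160 + 7/9 = 1129/1440)
K(y(-3, 14), -9) - J = 1129/1440 - 1*5621 = 1129/1440 - 5621 = -8093111/1440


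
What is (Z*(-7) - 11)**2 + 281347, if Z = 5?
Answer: 283463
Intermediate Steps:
(Z*(-7) - 11)**2 + 281347 = (5*(-7) - 11)**2 + 281347 = (-35 - 11)**2 + 281347 = (-46)**2 + 281347 = 2116 + 281347 = 283463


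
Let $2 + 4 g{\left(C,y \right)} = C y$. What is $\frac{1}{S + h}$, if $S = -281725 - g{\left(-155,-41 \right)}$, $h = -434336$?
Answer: $- \frac{4}{2870597} \approx -1.3934 \cdot 10^{-6}$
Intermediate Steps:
$g{\left(C,y \right)} = - \frac{1}{2} + \frac{C y}{4}$
$S = - \frac{1133253}{4}$ ($S = -281725 - \left(- \frac{1}{2} + \frac{1}{4} \left(-155\right) \left(-41\right)\right) = -281725 - \left(- \frac{1}{2} + \frac{6355}{4}\right) = -281725 - \frac{6353}{4} = - \frac{1133253}{4} \approx -2.8331 \cdot 10^{5}$)
$\frac{1}{S + h} = \frac{1}{- \frac{1133253}{4} - 434336} = \frac{1}{- \frac{2870597}{4}} = - \frac{4}{2870597}$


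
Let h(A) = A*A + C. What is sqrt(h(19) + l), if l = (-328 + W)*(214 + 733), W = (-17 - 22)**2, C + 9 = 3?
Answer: sqrt(1130126) ≈ 1063.1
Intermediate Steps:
C = -6 (C = -9 + 3 = -6)
W = 1521 (W = (-39)**2 = 1521)
h(A) = -6 + A**2 (h(A) = A*A - 6 = A**2 - 6 = -6 + A**2)
l = 1129771 (l = (-328 + 1521)*(214 + 733) = 1193*947 = 1129771)
sqrt(h(19) + l) = sqrt((-6 + 19**2) + 1129771) = sqrt((-6 + 361) + 1129771) = sqrt(355 + 1129771) = sqrt(1130126)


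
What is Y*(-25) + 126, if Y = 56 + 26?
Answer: -1924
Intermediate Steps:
Y = 82
Y*(-25) + 126 = 82*(-25) + 126 = -2050 + 126 = -1924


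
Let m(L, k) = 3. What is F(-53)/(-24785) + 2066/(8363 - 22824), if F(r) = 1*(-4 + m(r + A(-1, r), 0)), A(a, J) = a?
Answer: -51191349/358415885 ≈ -0.14283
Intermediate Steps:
F(r) = -1 (F(r) = 1*(-4 + 3) = 1*(-1) = -1)
F(-53)/(-24785) + 2066/(8363 - 22824) = -1/(-24785) + 2066/(8363 - 22824) = -1*(-1/24785) + 2066/(-14461) = 1/24785 + 2066*(-1/14461) = 1/24785 - 2066/14461 = -51191349/358415885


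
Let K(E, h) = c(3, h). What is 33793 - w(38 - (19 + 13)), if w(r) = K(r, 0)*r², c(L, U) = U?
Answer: 33793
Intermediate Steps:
K(E, h) = h
w(r) = 0 (w(r) = 0*r² = 0)
33793 - w(38 - (19 + 13)) = 33793 - 1*0 = 33793 + 0 = 33793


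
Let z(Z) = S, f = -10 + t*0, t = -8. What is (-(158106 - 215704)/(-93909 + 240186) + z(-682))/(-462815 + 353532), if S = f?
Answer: 1405172/15985589391 ≈ 8.7902e-5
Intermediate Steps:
f = -10 (f = -10 - 8*0 = -10 + 0 = -10)
S = -10
z(Z) = -10
(-(158106 - 215704)/(-93909 + 240186) + z(-682))/(-462815 + 353532) = (-(158106 - 215704)/(-93909 + 240186) - 10)/(-462815 + 353532) = (-(-57598)/146277 - 10)/(-109283) = (-(-57598)/146277 - 10)*(-1/109283) = (-1*(-57598/146277) - 10)*(-1/109283) = (57598/146277 - 10)*(-1/109283) = -1405172/146277*(-1/109283) = 1405172/15985589391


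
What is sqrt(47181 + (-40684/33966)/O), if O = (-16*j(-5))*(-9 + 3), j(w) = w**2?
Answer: sqrt(604802305482841)/113220 ≈ 217.21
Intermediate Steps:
O = 2400 (O = (-16*(-5)**2)*(-9 + 3) = -16*25*(-6) = -400*(-6) = 2400)
sqrt(47181 + (-40684/33966)/O) = sqrt(47181 - 40684/33966/2400) = sqrt(47181 - 40684*1/33966*(1/2400)) = sqrt(47181 - 20342/16983*1/2400) = sqrt(47181 - 10171/20379600) = sqrt(961529897429/20379600) = sqrt(604802305482841)/113220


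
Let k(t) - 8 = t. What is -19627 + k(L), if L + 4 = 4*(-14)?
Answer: -19679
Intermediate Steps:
L = -60 (L = -4 + 4*(-14) = -4 - 56 = -60)
k(t) = 8 + t
-19627 + k(L) = -19627 + (8 - 60) = -19627 - 52 = -19679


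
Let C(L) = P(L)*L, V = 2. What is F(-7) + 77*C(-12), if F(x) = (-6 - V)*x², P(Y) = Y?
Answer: 10696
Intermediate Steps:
C(L) = L² (C(L) = L*L = L²)
F(x) = -8*x² (F(x) = (-6 - 1*2)*x² = (-6 - 2)*x² = -8*x²)
F(-7) + 77*C(-12) = -8*(-7)² + 77*(-12)² = -8*49 + 77*144 = -392 + 11088 = 10696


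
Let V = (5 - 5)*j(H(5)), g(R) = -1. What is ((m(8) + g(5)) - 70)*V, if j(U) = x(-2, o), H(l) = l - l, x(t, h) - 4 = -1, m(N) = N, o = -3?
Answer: 0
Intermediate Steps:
x(t, h) = 3 (x(t, h) = 4 - 1 = 3)
H(l) = 0
j(U) = 3
V = 0 (V = (5 - 5)*3 = 0*3 = 0)
((m(8) + g(5)) - 70)*V = ((8 - 1) - 70)*0 = (7 - 70)*0 = -63*0 = 0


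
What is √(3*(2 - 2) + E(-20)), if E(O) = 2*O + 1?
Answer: I*√39 ≈ 6.245*I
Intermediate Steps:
E(O) = 1 + 2*O
√(3*(2 - 2) + E(-20)) = √(3*(2 - 2) + (1 + 2*(-20))) = √(3*0 + (1 - 40)) = √(0 - 39) = √(-39) = I*√39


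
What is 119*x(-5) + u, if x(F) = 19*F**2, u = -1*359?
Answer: 56166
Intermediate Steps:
u = -359
119*x(-5) + u = 119*(19*(-5)**2) - 359 = 119*(19*25) - 359 = 119*475 - 359 = 56525 - 359 = 56166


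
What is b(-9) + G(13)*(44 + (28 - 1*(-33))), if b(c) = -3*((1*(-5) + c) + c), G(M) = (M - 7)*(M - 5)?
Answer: 5109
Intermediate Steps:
G(M) = (-7 + M)*(-5 + M)
b(c) = 15 - 6*c (b(c) = -3*((-5 + c) + c) = -3*(-5 + 2*c) = 15 - 6*c)
b(-9) + G(13)*(44 + (28 - 1*(-33))) = (15 - 6*(-9)) + (35 + 13² - 12*13)*(44 + (28 - 1*(-33))) = (15 + 54) + (35 + 169 - 156)*(44 + (28 + 33)) = 69 + 48*(44 + 61) = 69 + 48*105 = 69 + 5040 = 5109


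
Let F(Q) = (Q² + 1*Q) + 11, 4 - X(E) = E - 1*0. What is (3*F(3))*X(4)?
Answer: 0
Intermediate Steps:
X(E) = 4 - E (X(E) = 4 - (E - 1*0) = 4 - (E + 0) = 4 - E)
F(Q) = 11 + Q + Q² (F(Q) = (Q² + Q) + 11 = (Q + Q²) + 11 = 11 + Q + Q²)
(3*F(3))*X(4) = (3*(11 + 3 + 3²))*(4 - 1*4) = (3*(11 + 3 + 9))*(4 - 4) = (3*23)*0 = 69*0 = 0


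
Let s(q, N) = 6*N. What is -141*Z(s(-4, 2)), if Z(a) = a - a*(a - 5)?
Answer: 10152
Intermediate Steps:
Z(a) = a - a*(-5 + a)
-141*Z(s(-4, 2)) = -141*6*2*(6 - 6*2) = -1692*(6 - 1*12) = -1692*(6 - 12) = -1692*(-6) = -141*(-72) = 10152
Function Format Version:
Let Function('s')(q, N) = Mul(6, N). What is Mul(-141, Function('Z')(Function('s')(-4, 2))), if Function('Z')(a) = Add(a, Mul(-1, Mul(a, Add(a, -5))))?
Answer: 10152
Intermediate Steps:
Function('Z')(a) = Add(a, Mul(-1, a, Add(-5, a))) (Function('Z')(a) = Add(a, Mul(-1, Mul(a, Add(-5, a)))) = Add(a, Mul(-1, a, Add(-5, a))))
Mul(-141, Function('Z')(Function('s')(-4, 2))) = Mul(-141, Mul(Mul(6, 2), Add(6, Mul(-1, Mul(6, 2))))) = Mul(-141, Mul(12, Add(6, Mul(-1, 12)))) = Mul(-141, Mul(12, Add(6, -12))) = Mul(-141, Mul(12, -6)) = Mul(-141, -72) = 10152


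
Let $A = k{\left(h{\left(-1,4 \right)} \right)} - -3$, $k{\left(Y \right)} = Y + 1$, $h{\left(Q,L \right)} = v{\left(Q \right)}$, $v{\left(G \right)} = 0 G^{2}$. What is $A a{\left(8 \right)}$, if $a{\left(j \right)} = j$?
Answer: $32$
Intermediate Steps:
$v{\left(G \right)} = 0$
$h{\left(Q,L \right)} = 0$
$k{\left(Y \right)} = 1 + Y$
$A = 4$ ($A = \left(1 + 0\right) - -3 = 1 + 3 = 4$)
$A a{\left(8 \right)} = 4 \cdot 8 = 32$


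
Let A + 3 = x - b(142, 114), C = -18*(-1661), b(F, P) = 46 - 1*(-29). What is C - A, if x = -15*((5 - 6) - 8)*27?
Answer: 26331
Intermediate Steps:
b(F, P) = 75 (b(F, P) = 46 + 29 = 75)
x = 3645 (x = -15*(-1 - 8)*27 = -15*(-9)*27 = 135*27 = 3645)
C = 29898
A = 3567 (A = -3 + (3645 - 1*75) = -3 + (3645 - 75) = -3 + 3570 = 3567)
C - A = 29898 - 1*3567 = 29898 - 3567 = 26331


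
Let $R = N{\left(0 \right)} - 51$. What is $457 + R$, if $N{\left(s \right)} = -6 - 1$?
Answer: $399$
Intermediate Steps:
$N{\left(s \right)} = -7$ ($N{\left(s \right)} = -6 - 1 = -7$)
$R = -58$ ($R = -7 - 51 = -58$)
$457 + R = 457 - 58 = 399$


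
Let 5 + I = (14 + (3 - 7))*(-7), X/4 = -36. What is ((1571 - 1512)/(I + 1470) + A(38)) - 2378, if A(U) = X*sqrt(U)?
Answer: -3317251/1395 - 144*sqrt(38) ≈ -3265.6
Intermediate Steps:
X = -144 (X = 4*(-36) = -144)
I = -75 (I = -5 + (14 + (3 - 7))*(-7) = -5 + (14 - 4)*(-7) = -5 + 10*(-7) = -5 - 70 = -75)
A(U) = -144*sqrt(U)
((1571 - 1512)/(I + 1470) + A(38)) - 2378 = ((1571 - 1512)/(-75 + 1470) - 144*sqrt(38)) - 2378 = (59/1395 - 144*sqrt(38)) - 2378 = -3317251/1395 - 144*sqrt(38)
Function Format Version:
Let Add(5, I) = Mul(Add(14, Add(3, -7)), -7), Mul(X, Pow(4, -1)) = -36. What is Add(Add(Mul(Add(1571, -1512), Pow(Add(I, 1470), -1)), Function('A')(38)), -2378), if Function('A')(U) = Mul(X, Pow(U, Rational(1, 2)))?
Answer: Add(Rational(-3317251, 1395), Mul(-144, Pow(38, Rational(1, 2)))) ≈ -3265.6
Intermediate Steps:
X = -144 (X = Mul(4, -36) = -144)
I = -75 (I = Add(-5, Mul(Add(14, Add(3, -7)), -7)) = Add(-5, Mul(Add(14, -4), -7)) = Add(-5, Mul(10, -7)) = Add(-5, -70) = -75)
Function('A')(U) = Mul(-144, Pow(U, Rational(1, 2)))
Add(Add(Mul(Add(1571, -1512), Pow(Add(I, 1470), -1)), Function('A')(38)), -2378) = Add(Add(Mul(Add(1571, -1512), Pow(Add(-75, 1470), -1)), Mul(-144, Pow(38, Rational(1, 2)))), -2378) = Add(Add(Mul(59, Pow(1395, -1)), Mul(-144, Pow(38, Rational(1, 2)))), -2378) = Add(Add(Mul(59, Rational(1, 1395)), Mul(-144, Pow(38, Rational(1, 2)))), -2378) = Add(Add(Rational(59, 1395), Mul(-144, Pow(38, Rational(1, 2)))), -2378) = Add(Rational(-3317251, 1395), Mul(-144, Pow(38, Rational(1, 2))))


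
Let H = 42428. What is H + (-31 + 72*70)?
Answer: 47437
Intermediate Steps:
H + (-31 + 72*70) = 42428 + (-31 + 72*70) = 42428 + (-31 + 5040) = 42428 + 5009 = 47437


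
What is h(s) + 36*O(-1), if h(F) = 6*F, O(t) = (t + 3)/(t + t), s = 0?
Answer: -36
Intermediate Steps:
O(t) = (3 + t)/(2*t) (O(t) = (3 + t)/((2*t)) = (3 + t)*(1/(2*t)) = (3 + t)/(2*t))
h(s) + 36*O(-1) = 6*0 + 36*((½)*(3 - 1)/(-1)) = 0 + 36*((½)*(-1)*2) = 0 + 36*(-1) = 0 - 36 = -36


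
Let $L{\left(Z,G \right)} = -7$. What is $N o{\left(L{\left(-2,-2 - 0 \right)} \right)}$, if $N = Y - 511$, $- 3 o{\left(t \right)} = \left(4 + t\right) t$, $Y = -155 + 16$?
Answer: $4550$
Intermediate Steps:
$Y = -139$
$o{\left(t \right)} = - \frac{t \left(4 + t\right)}{3}$ ($o{\left(t \right)} = - \frac{\left(4 + t\right) t}{3} = - \frac{t \left(4 + t\right)}{3}$)
$N = -650$ ($N = -139 - 511 = -650$)
$N o{\left(L{\left(-2,-2 - 0 \right)} \right)} = - 650 \left(\left(- \frac{1}{3}\right) \left(-7\right) \left(4 - 7\right)\right) = - 650 \left(\left(- \frac{1}{3}\right) \left(-7\right) \left(-3\right)\right) = \left(-650\right) \left(-7\right) = 4550$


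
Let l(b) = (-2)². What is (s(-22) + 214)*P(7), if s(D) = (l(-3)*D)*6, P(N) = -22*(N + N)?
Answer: 96712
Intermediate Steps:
l(b) = 4
P(N) = -44*N
s(D) = 24*D (s(D) = (4*D)*6 = 24*D)
(s(-22) + 214)*P(7) = (24*(-22) + 214)*(-44*7) = (-528 + 214)*(-308) = -314*(-308) = 96712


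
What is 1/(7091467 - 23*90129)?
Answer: 1/5018500 ≈ 1.9926e-7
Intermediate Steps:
1/(7091467 - 23*90129) = 1/(7091467 - 2072967) = 1/5018500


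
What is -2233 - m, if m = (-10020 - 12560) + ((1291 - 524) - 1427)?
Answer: 21007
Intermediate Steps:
m = -23240 (m = -22580 + (767 - 1427) = -22580 - 660 = -23240)
-2233 - m = -2233 - 1*(-23240) = -2233 + 23240 = 21007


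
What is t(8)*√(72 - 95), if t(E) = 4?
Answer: 4*I*√23 ≈ 19.183*I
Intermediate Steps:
t(8)*√(72 - 95) = 4*√(72 - 95) = 4*√(-23) = 4*(I*√23) = 4*I*√23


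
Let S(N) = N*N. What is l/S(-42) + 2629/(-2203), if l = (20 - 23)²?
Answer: -513081/431788 ≈ -1.1883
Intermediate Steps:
l = 9 (l = (-3)² = 9)
S(N) = N²
l/S(-42) + 2629/(-2203) = 9/((-42)²) + 2629/(-2203) = 9/1764 + 2629*(-1/2203) = 9*(1/1764) - 2629/2203 = 1/196 - 2629/2203 = -513081/431788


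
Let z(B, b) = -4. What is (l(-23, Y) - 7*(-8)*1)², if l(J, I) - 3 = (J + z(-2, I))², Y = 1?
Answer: 620944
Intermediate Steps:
l(J, I) = 3 + (-4 + J)² (l(J, I) = 3 + (J - 4)² = 3 + (-4 + J)²)
(l(-23, Y) - 7*(-8)*1)² = ((3 + (-4 - 23)²) - 7*(-8)*1)² = ((3 + (-27)²) + 56*1)² = ((3 + 729) + 56)² = (732 + 56)² = 788² = 620944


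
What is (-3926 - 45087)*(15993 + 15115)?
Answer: -1524696404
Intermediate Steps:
(-3926 - 45087)*(15993 + 15115) = -49013*31108 = -1524696404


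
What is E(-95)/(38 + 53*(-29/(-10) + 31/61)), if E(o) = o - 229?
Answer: -197640/133367 ≈ -1.4819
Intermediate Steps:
E(o) = -229 + o
E(-95)/(38 + 53*(-29/(-10) + 31/61)) = (-229 - 95)/(38 + 53*(-29/(-10) + 31/61)) = -324/(38 + 53*(-29*(-⅒) + 31*(1/61))) = -324/(38 + 53*(29/10 + 31/61)) = -324/(38 + 53*(2079/610)) = -324/(38 + 110187/610) = -324/133367/610 = -324*610/133367 = -197640/133367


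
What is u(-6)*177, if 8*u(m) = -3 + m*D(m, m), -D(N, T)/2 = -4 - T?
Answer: 3717/8 ≈ 464.63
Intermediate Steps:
D(N, T) = 8 + 2*T (D(N, T) = -2*(-4 - T) = 8 + 2*T)
u(m) = -3/8 + m*(8 + 2*m)/8 (u(m) = (-3 + m*(8 + 2*m))/8 = -3/8 + m*(8 + 2*m)/8)
u(-6)*177 = (-3/8 + (¼)*(-6)*(4 - 6))*177 = (-3/8 + (¼)*(-6)*(-2))*177 = (-3/8 + 3)*177 = (21/8)*177 = 3717/8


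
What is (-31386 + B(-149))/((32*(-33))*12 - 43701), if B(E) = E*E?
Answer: 9185/56373 ≈ 0.16293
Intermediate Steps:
B(E) = E²
(-31386 + B(-149))/((32*(-33))*12 - 43701) = (-31386 + (-149)²)/((32*(-33))*12 - 43701) = (-31386 + 22201)/(-1056*12 - 43701) = -9185/(-12672 - 43701) = -9185/(-56373) = -9185*(-1/56373) = 9185/56373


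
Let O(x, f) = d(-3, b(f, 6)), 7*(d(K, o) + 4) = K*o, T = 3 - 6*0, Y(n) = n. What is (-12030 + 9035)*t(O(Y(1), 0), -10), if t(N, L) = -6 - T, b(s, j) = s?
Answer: 26955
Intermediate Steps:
T = 3 (T = 3 - 1*0 = 3 + 0 = 3)
d(K, o) = -4 + K*o/7 (d(K, o) = -4 + (K*o)/7 = -4 + K*o/7)
O(x, f) = -4 - 3*f/7 (O(x, f) = -4 + (⅐)*(-3)*f = -4 - 3*f/7)
t(N, L) = -9 (t(N, L) = -6 - 1*3 = -6 - 3 = -9)
(-12030 + 9035)*t(O(Y(1), 0), -10) = (-12030 + 9035)*(-9) = -2995*(-9) = 26955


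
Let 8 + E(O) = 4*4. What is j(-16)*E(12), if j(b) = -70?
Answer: -560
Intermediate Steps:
E(O) = 8 (E(O) = -8 + 4*4 = -8 + 16 = 8)
j(-16)*E(12) = -70*8 = -560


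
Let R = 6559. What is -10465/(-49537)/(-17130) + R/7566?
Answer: 92761394110/107004526941 ≈ 0.86689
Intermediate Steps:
-10465/(-49537)/(-17130) + R/7566 = -10465/(-49537)/(-17130) + 6559/7566 = -10465*(-1/49537)*(-1/17130) + 6559*(1/7566) = (10465/49537)*(-1/17130) + 6559/7566 = -2093/169713762 + 6559/7566 = 92761394110/107004526941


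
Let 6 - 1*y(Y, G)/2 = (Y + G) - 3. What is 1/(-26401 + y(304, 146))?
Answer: -1/27283 ≈ -3.6653e-5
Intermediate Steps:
y(Y, G) = 18 - 2*G - 2*Y (y(Y, G) = 12 - 2*((Y + G) - 3) = 12 - 2*((G + Y) - 3) = 12 - 2*(-3 + G + Y) = 12 + (6 - 2*G - 2*Y) = 18 - 2*G - 2*Y)
1/(-26401 + y(304, 146)) = 1/(-26401 + (18 - 2*146 - 2*304)) = 1/(-26401 + (18 - 292 - 608)) = 1/(-26401 - 882) = 1/(-27283) = -1/27283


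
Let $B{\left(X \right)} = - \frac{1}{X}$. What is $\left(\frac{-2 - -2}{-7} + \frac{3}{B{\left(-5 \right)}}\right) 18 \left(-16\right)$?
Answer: $-4320$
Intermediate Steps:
$\left(\frac{-2 - -2}{-7} + \frac{3}{B{\left(-5 \right)}}\right) 18 \left(-16\right) = \left(\frac{-2 - -2}{-7} + \frac{3}{\left(-1\right) \frac{1}{-5}}\right) 18 \left(-16\right) = \left(\left(-2 + 2\right) \left(- \frac{1}{7}\right) + \frac{3}{\left(-1\right) \left(- \frac{1}{5}\right)}\right) 18 \left(-16\right) = \left(0 \left(- \frac{1}{7}\right) + 3 \frac{1}{\frac{1}{5}}\right) 18 \left(-16\right) = \left(0 + 3 \cdot 5\right) 18 \left(-16\right) = \left(0 + 15\right) 18 \left(-16\right) = 15 \cdot 18 \left(-16\right) = 270 \left(-16\right) = -4320$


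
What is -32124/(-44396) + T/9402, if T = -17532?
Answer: -19846701/17392133 ≈ -1.1411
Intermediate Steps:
-32124/(-44396) + T/9402 = -32124/(-44396) - 17532/9402 = -32124*(-1/44396) - 17532*1/9402 = 8031/11099 - 2922/1567 = -19846701/17392133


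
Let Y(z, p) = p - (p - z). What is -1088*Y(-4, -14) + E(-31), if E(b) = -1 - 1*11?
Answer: 4340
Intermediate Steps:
E(b) = -12 (E(b) = -1 - 11 = -12)
Y(z, p) = z (Y(z, p) = p + (z - p) = z)
-1088*Y(-4, -14) + E(-31) = -1088*(-4) - 12 = 4352 - 12 = 4340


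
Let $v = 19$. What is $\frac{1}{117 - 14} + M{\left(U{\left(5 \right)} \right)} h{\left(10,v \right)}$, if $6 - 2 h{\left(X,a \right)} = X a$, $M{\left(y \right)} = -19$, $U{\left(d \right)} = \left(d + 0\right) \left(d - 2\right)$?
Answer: $\frac{180045}{103} \approx 1748.0$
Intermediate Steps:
$U{\left(d \right)} = d \left(-2 + d\right)$
$h{\left(X,a \right)} = 3 - \frac{X a}{2}$
$\frac{1}{117 - 14} + M{\left(U{\left(5 \right)} \right)} h{\left(10,v \right)} = \frac{1}{117 - 14} - 19 \left(3 - 5 \cdot 19\right) = \frac{1}{103} - 19 \left(3 - 95\right) = \frac{1}{103} - -1748 = \frac{1}{103} + 1748 = \frac{180045}{103}$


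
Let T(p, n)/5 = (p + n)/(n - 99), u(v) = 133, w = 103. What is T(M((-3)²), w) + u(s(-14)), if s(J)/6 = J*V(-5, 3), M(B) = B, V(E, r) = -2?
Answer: 273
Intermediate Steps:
s(J) = -12*J (s(J) = 6*(J*(-2)) = 6*(-2*J) = -12*J)
T(p, n) = 5*(n + p)/(-99 + n) (T(p, n) = 5*((p + n)/(n - 99)) = 5*((n + p)/(-99 + n)) = 5*(n + p)/(-99 + n))
T(M((-3)²), w) + u(s(-14)) = 5*(103 + (-3)²)/(-99 + 103) + 133 = 5*(103 + 9)/4 + 133 = 5*(¼)*112 + 133 = 140 + 133 = 273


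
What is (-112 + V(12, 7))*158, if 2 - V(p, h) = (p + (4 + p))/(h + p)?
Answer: -334644/19 ≈ -17613.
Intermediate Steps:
V(p, h) = 2 - (4 + 2*p)/(h + p) (V(p, h) = 2 - (p + (4 + p))/(h + p) = 2 - (4 + 2*p)/(h + p))
(-112 + V(12, 7))*158 = (-112 + 2*(-2 + 7)/(7 + 12))*158 = (-112 + 2*5/19)*158 = (-112 + 2*(1/19)*5)*158 = (-112 + 10/19)*158 = -2118/19*158 = -334644/19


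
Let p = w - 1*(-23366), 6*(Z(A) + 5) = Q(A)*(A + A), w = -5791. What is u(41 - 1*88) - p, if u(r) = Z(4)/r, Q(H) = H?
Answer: -2478076/141 ≈ -17575.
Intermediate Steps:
Z(A) = -5 + A**2/3 (Z(A) = -5 + (A*(A + A))/6 = -5 + (A*(2*A))/6 = -5 + (2*A**2)/6 = -5 + A**2/3)
p = 17575 (p = -5791 - 1*(-23366) = -5791 + 23366 = 17575)
u(r) = 1/(3*r) (u(r) = (-5 + (1/3)*4**2)/r = (-5 + (1/3)*16)/r = (-5 + 16/3)/r = 1/(3*r))
u(41 - 1*88) - p = 1/(3*(41 - 1*88)) - 1*17575 = 1/(3*(41 - 88)) - 17575 = (1/3)/(-47) - 17575 = (1/3)*(-1/47) - 17575 = -1/141 - 17575 = -2478076/141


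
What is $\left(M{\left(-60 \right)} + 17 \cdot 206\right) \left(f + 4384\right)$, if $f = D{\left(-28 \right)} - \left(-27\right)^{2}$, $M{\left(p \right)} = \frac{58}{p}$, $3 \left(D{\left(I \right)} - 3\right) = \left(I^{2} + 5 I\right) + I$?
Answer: $\frac{121730929}{9} \approx 1.3526 \cdot 10^{7}$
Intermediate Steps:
$D{\left(I \right)} = 3 + 2 I + \frac{I^{2}}{3}$ ($D{\left(I \right)} = 3 + \frac{\left(I^{2} + 5 I\right) + I}{3} = 3 + \frac{I^{2} + 6 I}{3} = 3 + \left(2 I + \frac{I^{2}}{3}\right) = 3 + 2 I + \frac{I^{2}}{3}$)
$f = - \frac{1562}{3}$ ($f = \left(3 + 2 \left(-28\right) + \frac{\left(-28\right)^{2}}{3}\right) - \left(-27\right)^{2} = \left(3 - 56 + \frac{1}{3} \cdot 784\right) - 729 = \left(3 - 56 + \frac{784}{3}\right) - 729 = \frac{625}{3} - 729 = - \frac{1562}{3} \approx -520.67$)
$\left(M{\left(-60 \right)} + 17 \cdot 206\right) \left(f + 4384\right) = \left(\frac{58}{-60} + 17 \cdot 206\right) \left(- \frac{1562}{3} + 4384\right) = \left(58 \left(- \frac{1}{60}\right) + 3502\right) \frac{11590}{3} = \left(- \frac{29}{30} + 3502\right) \frac{11590}{3} = \frac{105031}{30} \cdot \frac{11590}{3} = \frac{121730929}{9}$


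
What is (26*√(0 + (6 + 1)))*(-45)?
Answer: -1170*√7 ≈ -3095.5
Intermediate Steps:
(26*√(0 + (6 + 1)))*(-45) = (26*√(0 + 7))*(-45) = (26*√7)*(-45) = -1170*√7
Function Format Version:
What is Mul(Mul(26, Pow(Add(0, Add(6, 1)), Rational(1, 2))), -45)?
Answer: Mul(-1170, Pow(7, Rational(1, 2))) ≈ -3095.5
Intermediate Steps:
Mul(Mul(26, Pow(Add(0, Add(6, 1)), Rational(1, 2))), -45) = Mul(Mul(26, Pow(Add(0, 7), Rational(1, 2))), -45) = Mul(Mul(26, Pow(7, Rational(1, 2))), -45) = Mul(-1170, Pow(7, Rational(1, 2)))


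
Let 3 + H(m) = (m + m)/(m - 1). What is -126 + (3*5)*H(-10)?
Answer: -1581/11 ≈ -143.73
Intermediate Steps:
H(m) = -3 + 2*m/(-1 + m) (H(m) = -3 + (m + m)/(m - 1) = -3 + (2*m)/(-1 + m) = -3 + 2*m/(-1 + m))
-126 + (3*5)*H(-10) = -126 + (3*5)*((3 - 1*(-10))/(-1 - 10)) = -126 + 15*((3 + 10)/(-11)) = -126 + 15*(-1/11*13) = -126 + 15*(-13/11) = -126 - 195/11 = -1581/11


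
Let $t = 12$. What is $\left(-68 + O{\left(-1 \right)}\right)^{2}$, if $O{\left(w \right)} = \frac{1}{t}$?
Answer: $\frac{664225}{144} \approx 4612.7$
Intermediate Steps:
$O{\left(w \right)} = \frac{1}{12}$
$\left(-68 + O{\left(-1 \right)}\right)^{2} = \left(-68 + \frac{1}{12}\right)^{2} = \left(- \frac{815}{12}\right)^{2} = \frac{664225}{144}$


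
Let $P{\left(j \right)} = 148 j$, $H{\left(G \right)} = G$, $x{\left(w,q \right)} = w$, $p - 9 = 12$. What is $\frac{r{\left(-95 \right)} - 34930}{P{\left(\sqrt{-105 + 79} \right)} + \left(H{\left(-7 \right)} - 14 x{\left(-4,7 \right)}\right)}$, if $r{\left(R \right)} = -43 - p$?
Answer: $- \frac{1714706}{571905} + \frac{5179112 i \sqrt{26}}{571905} \approx -2.9982 + 46.176 i$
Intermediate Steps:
$p = 21$ ($p = 9 + 12 = 21$)
$r{\left(R \right)} = -64$ ($r{\left(R \right)} = -43 - 21 = -64$)
$\frac{r{\left(-95 \right)} - 34930}{P{\left(\sqrt{-105 + 79} \right)} + \left(H{\left(-7 \right)} - 14 x{\left(-4,7 \right)}\right)} = \frac{-64 - 34930}{148 \sqrt{-105 + 79} - -49} = - \frac{34994}{148 \sqrt{-26} + \left(-7 + 56\right)} = - \frac{34994}{148 i \sqrt{26} + 49} = - \frac{34994}{49 + 148 i \sqrt{26}}$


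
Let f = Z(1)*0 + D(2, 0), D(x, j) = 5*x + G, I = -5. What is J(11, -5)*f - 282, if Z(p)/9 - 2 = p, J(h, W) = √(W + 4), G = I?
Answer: -282 + 5*I ≈ -282.0 + 5.0*I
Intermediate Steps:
G = -5
J(h, W) = √(4 + W)
Z(p) = 18 + 9*p
D(x, j) = -5 + 5*x (D(x, j) = 5*x - 5 = -5 + 5*x)
f = 5 (f = (18 + 9*1)*0 + (-5 + 5*2) = (18 + 9)*0 + (-5 + 10) = 27*0 + 5 = 0 + 5 = 5)
J(11, -5)*f - 282 = √(4 - 5)*5 - 282 = √(-1)*5 - 282 = I*5 - 282 = 5*I - 282 = -282 + 5*I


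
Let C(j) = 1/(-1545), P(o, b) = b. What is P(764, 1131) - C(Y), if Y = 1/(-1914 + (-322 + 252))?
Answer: 1747396/1545 ≈ 1131.0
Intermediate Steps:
Y = -1/1984 (Y = 1/(-1914 - 70) = 1/(-1984) = -1/1984 ≈ -0.00050403)
C(j) = -1/1545
P(764, 1131) - C(Y) = 1131 - 1*(-1/1545) = 1131 + 1/1545 = 1747396/1545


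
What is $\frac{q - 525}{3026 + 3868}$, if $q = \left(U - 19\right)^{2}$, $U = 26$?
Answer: $- \frac{238}{3447} \approx -0.069046$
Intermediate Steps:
$q = 49$ ($q = \left(26 - 19\right)^{2} = 7^{2} = 49$)
$\frac{q - 525}{3026 + 3868} = \frac{49 - 525}{3026 + 3868} = - \frac{476}{6894} = \left(-476\right) \frac{1}{6894} = - \frac{238}{3447}$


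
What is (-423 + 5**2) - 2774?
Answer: -3172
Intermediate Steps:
(-423 + 5**2) - 2774 = (-423 + 25) - 2774 = -398 - 2774 = -3172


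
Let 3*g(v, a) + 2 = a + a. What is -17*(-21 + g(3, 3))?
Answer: 1003/3 ≈ 334.33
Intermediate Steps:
g(v, a) = -⅔ + 2*a/3 (g(v, a) = -⅔ + (a + a)/3 = -⅔ + (2*a)/3 = -⅔ + 2*a/3)
-17*(-21 + g(3, 3)) = -17*(-21 + (-⅔ + (⅔)*3)) = -17*(-21 + (-⅔ + 2)) = -17*(-21 + 4/3) = -17*(-59/3) = 1003/3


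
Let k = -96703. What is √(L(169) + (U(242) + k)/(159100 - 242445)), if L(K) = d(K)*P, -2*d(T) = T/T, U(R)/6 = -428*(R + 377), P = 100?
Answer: I*√8271007779/16669 ≈ 5.4559*I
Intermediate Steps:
U(R) = -968136 - 2568*R (U(R) = 6*(-428*(R + 377)) = 6*(-428*(377 + R)) = 6*(-161356 - 428*R) = -968136 - 2568*R)
d(T) = -½ (d(T) = -T/(2*T) = -½*1 = -½)
L(K) = -50 (L(K) = -½*100 = -50)
√(L(169) + (U(242) + k)/(159100 - 242445)) = √(-50 + ((-968136 - 2568*242) - 96703)/(159100 - 242445)) = √(-50 + ((-968136 - 621456) - 96703)/(-83345)) = √(-50 + (-1589592 - 96703)*(-1/83345)) = √(-50 - 1686295*(-1/83345)) = √(-50 + 337259/16669) = √(-496191/16669) = I*√8271007779/16669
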